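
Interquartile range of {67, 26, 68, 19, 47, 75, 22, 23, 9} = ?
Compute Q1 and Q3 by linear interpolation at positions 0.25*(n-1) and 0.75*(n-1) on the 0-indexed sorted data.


Sorted: 9, 19, 22, 23, 26, 47, 67, 68, 75
Q1 (25th %ile) = 22.0000
Q3 (75th %ile) = 67.0000
IQR = 67.0000 - 22.0000 = 45.0000

IQR = 45.0000


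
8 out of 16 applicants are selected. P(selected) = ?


P = 8/16 = 0.5000

P = 0.5000


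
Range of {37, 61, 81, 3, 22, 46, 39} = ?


Max = 81, Min = 3
Range = 81 - 3 = 78

Range = 78


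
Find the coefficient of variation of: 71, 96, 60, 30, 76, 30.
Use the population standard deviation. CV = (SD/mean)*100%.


Mean = 60.5000
SD = 24.0538
CV = (24.0538/60.5000)*100 = 39.7583%

CV = 39.7583%


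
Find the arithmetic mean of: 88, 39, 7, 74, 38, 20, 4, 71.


Sum = 88 + 39 + 7 + 74 + 38 + 20 + 4 + 71 = 341
n = 8
Mean = 341/8 = 42.6250

Mean = 42.6250


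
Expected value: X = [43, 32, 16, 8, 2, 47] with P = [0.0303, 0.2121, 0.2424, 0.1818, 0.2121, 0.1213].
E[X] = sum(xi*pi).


E[X] = 43*0.0303 + 32*0.2121 + 16*0.2424 + 8*0.1818 + 2*0.2121 + 47*0.1213
= 1.3029 + 6.7872 + 3.8784 + 1.4544 + 0.4242 + 5.7011
= 19.5482

E[X] = 19.5482


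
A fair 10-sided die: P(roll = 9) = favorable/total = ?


Favorable outcomes (roll = 9): 1
Total outcomes = 10
P = 1/10 = 0.1000

P = 0.1000


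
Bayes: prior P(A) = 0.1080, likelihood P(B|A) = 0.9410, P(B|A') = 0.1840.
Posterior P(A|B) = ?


P(B) = P(B|A)*P(A) + P(B|A')*P(A')
= 0.9410*0.1080 + 0.1840*0.8920
= 0.101628 + 0.164128 = 0.265756
P(A|B) = 0.101628/0.265756 = 0.3824

P(A|B) = 0.3824


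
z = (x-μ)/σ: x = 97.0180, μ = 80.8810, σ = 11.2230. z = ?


z = (97.0180 - 80.8810)/11.2230
= 16.1370/11.2230
= 1.4379

z = 1.4379


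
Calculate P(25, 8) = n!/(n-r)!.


P(25,8) = 25!/17!
= 15511210043330985984000000/355687428096000
= 43609104000

P(25,8) = 43609104000


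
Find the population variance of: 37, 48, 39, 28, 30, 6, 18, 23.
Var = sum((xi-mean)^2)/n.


Mean = 28.6250
Squared deviations: 70.1406, 375.3906, 107.6406, 0.3906, 1.8906, 511.8906, 112.8906, 31.6406
Sum = 1211.8750
Variance = 1211.8750/8 = 151.4844

Variance = 151.4844


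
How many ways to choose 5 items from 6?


C(6,5) = 6!/(5! × 1!)
= 720/(120 × 1)
= 6

C(6,5) = 6


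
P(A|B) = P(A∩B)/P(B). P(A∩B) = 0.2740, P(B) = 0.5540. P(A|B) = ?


P(A|B) = 0.2740/0.5540 = 0.4946

P(A|B) = 0.4946


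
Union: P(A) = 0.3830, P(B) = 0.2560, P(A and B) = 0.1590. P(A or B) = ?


P(A∪B) = 0.3830 + 0.2560 - 0.1590
= 0.6390 - 0.1590
= 0.4800

P(A∪B) = 0.4800


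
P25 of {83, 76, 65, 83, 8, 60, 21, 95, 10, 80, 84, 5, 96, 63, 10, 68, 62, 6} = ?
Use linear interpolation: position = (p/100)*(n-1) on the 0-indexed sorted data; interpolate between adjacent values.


Sorted: 5, 6, 8, 10, 10, 21, 60, 62, 63, 65, 68, 76, 80, 83, 83, 84, 95, 96
n = 18
Index = 25/100 * 17 = 4.2500
Lower = data[4] = 10, Upper = data[5] = 21
P25 = 10 + 0.2500*(11) = 12.7500

P25 = 12.7500


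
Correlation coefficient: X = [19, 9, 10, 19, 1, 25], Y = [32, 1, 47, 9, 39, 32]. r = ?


Mean X = 13.8333, Mean Y = 26.6667
SD X = 7.966946, SD Y = 16.295875
Cov = -19.388889
r = -19.388889/(7.966946*16.295875) = -0.1493

r = -0.1493


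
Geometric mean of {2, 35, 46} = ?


Product = 2 × 35 × 46 = 3220
GM = 3220^(1/3) = 14.7668

GM = 14.7668


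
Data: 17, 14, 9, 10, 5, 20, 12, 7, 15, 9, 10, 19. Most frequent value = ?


Frequencies: 5:1, 7:1, 9:2, 10:2, 12:1, 14:1, 15:1, 17:1, 19:1, 20:1
Max frequency = 2
Mode = 9, 10

Mode = 9, 10


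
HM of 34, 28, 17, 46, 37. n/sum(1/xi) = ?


Sum of reciprocals = 1/34 + 1/28 + 1/17 + 1/46 + 1/37 = 0.172716
HM = 5/0.172716 = 28.9493

HM = 28.9493


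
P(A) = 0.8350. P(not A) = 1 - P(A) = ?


P(not A) = 1 - 0.8350 = 0.1650

P(not A) = 0.1650


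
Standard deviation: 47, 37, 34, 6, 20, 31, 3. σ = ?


Mean = 25.4286
Variance = 230.5306
SD = sqrt(230.5306) = 15.1832

SD = 15.1832


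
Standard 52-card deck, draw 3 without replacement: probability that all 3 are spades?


P(all spades) = (13/52) × (12/51) × (11/50)
= 0.0129

P = 0.0129


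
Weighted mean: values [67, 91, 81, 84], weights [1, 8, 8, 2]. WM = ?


Numerator = 67*1 + 91*8 + 81*8 + 84*2 = 1611
Denominator = 1 + 8 + 8 + 2 = 19
WM = 1611/19 = 84.7895

WM = 84.7895


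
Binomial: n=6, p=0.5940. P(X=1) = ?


C(6,1) = 6
p^1 = 0.594000
(1-p)^5 = 0.011031
P = 6 * 0.594000 * 0.011031 = 0.0393

P(X=1) = 0.0393


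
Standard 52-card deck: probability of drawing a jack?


4 jacks in 52 cards
P = 4/52 = 0.0769

P = 0.0769


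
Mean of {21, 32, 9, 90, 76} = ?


Sum = 21 + 32 + 9 + 90 + 76 = 228
n = 5
Mean = 228/5 = 45.6000

Mean = 45.6000


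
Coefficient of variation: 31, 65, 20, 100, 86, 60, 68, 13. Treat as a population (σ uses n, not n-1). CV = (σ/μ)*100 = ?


Mean = 55.3750
SD = 29.2487
CV = (29.2487/55.3750)*100 = 52.8193%

CV = 52.8193%


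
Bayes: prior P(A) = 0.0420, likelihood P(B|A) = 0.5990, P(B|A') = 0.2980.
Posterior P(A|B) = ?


P(B) = P(B|A)*P(A) + P(B|A')*P(A')
= 0.5990*0.0420 + 0.2980*0.9580
= 0.025158 + 0.285484 = 0.310642
P(A|B) = 0.025158/0.310642 = 0.0810

P(A|B) = 0.0810


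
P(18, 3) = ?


P(18,3) = 18!/15!
= 6402373705728000/1307674368000
= 4896

P(18,3) = 4896


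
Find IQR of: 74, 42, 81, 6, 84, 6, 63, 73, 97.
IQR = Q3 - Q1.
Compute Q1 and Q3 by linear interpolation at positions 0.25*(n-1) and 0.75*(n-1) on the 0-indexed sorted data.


Sorted: 6, 6, 42, 63, 73, 74, 81, 84, 97
Q1 (25th %ile) = 42.0000
Q3 (75th %ile) = 81.0000
IQR = 81.0000 - 42.0000 = 39.0000

IQR = 39.0000


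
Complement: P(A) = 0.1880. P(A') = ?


P(not A) = 1 - 0.1880 = 0.8120

P(not A) = 0.8120


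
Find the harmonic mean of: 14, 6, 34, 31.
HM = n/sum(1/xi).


Sum of reciprocals = 1/14 + 1/6 + 1/34 + 1/31 = 0.299765
HM = 4/0.299765 = 13.3438

HM = 13.3438


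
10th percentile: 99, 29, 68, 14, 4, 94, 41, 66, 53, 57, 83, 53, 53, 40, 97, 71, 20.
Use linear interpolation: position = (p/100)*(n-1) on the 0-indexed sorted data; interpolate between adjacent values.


Sorted: 4, 14, 20, 29, 40, 41, 53, 53, 53, 57, 66, 68, 71, 83, 94, 97, 99
n = 17
Index = 10/100 * 16 = 1.6000
Lower = data[1] = 14, Upper = data[2] = 20
P10 = 14 + 0.6000*(6) = 17.6000

P10 = 17.6000


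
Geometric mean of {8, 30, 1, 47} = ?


Product = 8 × 30 × 1 × 47 = 11280
GM = 11280^(1/4) = 10.3057

GM = 10.3057


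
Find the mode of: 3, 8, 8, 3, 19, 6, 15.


Frequencies: 3:2, 6:1, 8:2, 15:1, 19:1
Max frequency = 2
Mode = 3, 8

Mode = 3, 8


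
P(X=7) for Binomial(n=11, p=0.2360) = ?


C(11,7) = 330
p^7 = 4.077407e-05
(1-p)^4 = 0.340701
P = 330 * 4.077407e-05 * 0.340701 = 0.0046

P(X=7) = 0.0046


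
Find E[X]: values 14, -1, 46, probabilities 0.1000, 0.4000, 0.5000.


E[X] = 14*0.1000 - 1*0.4000 + 46*0.5000
= 1.4000 - 0.4000 + 23.0000
= 24.0000

E[X] = 24.0000


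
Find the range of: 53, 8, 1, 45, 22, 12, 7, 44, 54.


Max = 54, Min = 1
Range = 54 - 1 = 53

Range = 53


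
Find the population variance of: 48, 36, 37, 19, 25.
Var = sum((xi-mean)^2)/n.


Mean = 33.0000
Squared deviations: 225.0000, 9.0000, 16.0000, 196.0000, 64.0000
Sum = 510.0000
Variance = 510.0000/5 = 102.0000

Variance = 102.0000


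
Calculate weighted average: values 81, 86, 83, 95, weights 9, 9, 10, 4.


Numerator = 81*9 + 86*9 + 83*10 + 95*4 = 2713
Denominator = 9 + 9 + 10 + 4 = 32
WM = 2713/32 = 84.7812

WM = 84.7812


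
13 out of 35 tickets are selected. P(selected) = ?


P = 13/35 = 0.3714

P = 0.3714


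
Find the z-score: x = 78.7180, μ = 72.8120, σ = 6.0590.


z = (78.7180 - 72.8120)/6.0590
= 5.9060/6.0590
= 0.9747

z = 0.9747


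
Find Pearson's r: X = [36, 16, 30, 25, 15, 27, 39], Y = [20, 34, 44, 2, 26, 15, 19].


Mean X = 26.8571, Mean Y = 22.8571
SD X = 8.475655, SD Y = 12.540546
Cov = -18.163265
r = -18.163265/(8.475655*12.540546) = -0.1709

r = -0.1709


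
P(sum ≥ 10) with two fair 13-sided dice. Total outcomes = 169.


Total outcomes = 13×13 = 169
Favorable (sum ≥ 10): 133
P = 133/169 = 0.7870

P = 0.7870


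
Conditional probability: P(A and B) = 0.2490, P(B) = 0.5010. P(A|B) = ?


P(A|B) = 0.2490/0.5010 = 0.4970

P(A|B) = 0.4970


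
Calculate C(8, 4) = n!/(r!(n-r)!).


C(8,4) = 8!/(4! × 4!)
= 40320/(24 × 24)
= 70

C(8,4) = 70


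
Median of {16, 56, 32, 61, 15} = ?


Sorted: 15, 16, 32, 56, 61
n = 5 (odd)
Middle value = 32

Median = 32


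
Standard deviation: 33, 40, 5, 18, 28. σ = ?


Mean = 24.8000
Variance = 149.3600
SD = sqrt(149.3600) = 12.2213

SD = 12.2213


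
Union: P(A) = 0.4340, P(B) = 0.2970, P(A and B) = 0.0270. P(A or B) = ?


P(A∪B) = 0.4340 + 0.2970 - 0.0270
= 0.7310 - 0.0270
= 0.7040

P(A∪B) = 0.7040


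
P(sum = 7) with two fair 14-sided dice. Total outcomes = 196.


Total outcomes = 14×14 = 196
Favorable (sum = 7): 6
P = 6/196 = 0.0306

P = 0.0306


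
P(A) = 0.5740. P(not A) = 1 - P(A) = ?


P(not A) = 1 - 0.5740 = 0.4260

P(not A) = 0.4260


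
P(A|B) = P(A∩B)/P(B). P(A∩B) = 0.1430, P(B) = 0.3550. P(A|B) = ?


P(A|B) = 0.1430/0.3550 = 0.4028

P(A|B) = 0.4028


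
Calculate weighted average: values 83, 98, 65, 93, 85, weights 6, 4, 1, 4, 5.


Numerator = 83*6 + 98*4 + 65*1 + 93*4 + 85*5 = 1752
Denominator = 6 + 4 + 1 + 4 + 5 = 20
WM = 1752/20 = 87.6000

WM = 87.6000


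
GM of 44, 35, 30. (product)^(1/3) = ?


Product = 44 × 35 × 30 = 46200
GM = 46200^(1/3) = 35.8823

GM = 35.8823


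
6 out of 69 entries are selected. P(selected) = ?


P = 6/69 = 0.0870

P = 0.0870


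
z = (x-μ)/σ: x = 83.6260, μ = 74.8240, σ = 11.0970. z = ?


z = (83.6260 - 74.8240)/11.0970
= 8.8020/11.0970
= 0.7932

z = 0.7932


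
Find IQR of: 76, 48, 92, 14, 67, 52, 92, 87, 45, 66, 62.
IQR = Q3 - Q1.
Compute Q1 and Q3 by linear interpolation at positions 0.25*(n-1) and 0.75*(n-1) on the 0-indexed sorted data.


Sorted: 14, 45, 48, 52, 62, 66, 67, 76, 87, 92, 92
Q1 (25th %ile) = 50.0000
Q3 (75th %ile) = 81.5000
IQR = 81.5000 - 50.0000 = 31.5000

IQR = 31.5000


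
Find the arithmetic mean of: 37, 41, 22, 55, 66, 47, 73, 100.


Sum = 37 + 41 + 22 + 55 + 66 + 47 + 73 + 100 = 441
n = 8
Mean = 441/8 = 55.1250

Mean = 55.1250


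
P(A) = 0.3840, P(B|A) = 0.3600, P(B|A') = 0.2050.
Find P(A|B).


P(B) = P(B|A)*P(A) + P(B|A')*P(A')
= 0.3600*0.3840 + 0.2050*0.6160
= 0.138240 + 0.126280 = 0.264520
P(A|B) = 0.138240/0.264520 = 0.5226

P(A|B) = 0.5226


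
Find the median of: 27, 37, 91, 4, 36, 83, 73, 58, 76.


Sorted: 4, 27, 36, 37, 58, 73, 76, 83, 91
n = 9 (odd)
Middle value = 58

Median = 58


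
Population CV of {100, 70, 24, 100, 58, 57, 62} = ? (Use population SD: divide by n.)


Mean = 67.2857
SD = 24.6154
CV = (24.6154/67.2857)*100 = 36.5834%

CV = 36.5834%


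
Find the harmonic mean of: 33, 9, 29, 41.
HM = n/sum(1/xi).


Sum of reciprocals = 1/33 + 1/9 + 1/29 + 1/41 = 0.200287
HM = 4/0.200287 = 19.9713

HM = 19.9713


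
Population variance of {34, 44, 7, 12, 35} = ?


Mean = 26.4000
Squared deviations: 57.7600, 309.7600, 376.3600, 207.3600, 73.9600
Sum = 1025.2000
Variance = 1025.2000/5 = 205.0400

Variance = 205.0400


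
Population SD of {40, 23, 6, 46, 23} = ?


Mean = 27.6000
Variance = 200.2400
SD = sqrt(200.2400) = 14.1506

SD = 14.1506


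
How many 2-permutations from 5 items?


P(5,2) = 5!/3!
= 120/6
= 20

P(5,2) = 20


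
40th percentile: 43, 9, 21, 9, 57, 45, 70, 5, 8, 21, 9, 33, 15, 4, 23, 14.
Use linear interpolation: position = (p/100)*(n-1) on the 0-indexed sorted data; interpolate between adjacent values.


Sorted: 4, 5, 8, 9, 9, 9, 14, 15, 21, 21, 23, 33, 43, 45, 57, 70
n = 16
Index = 40/100 * 15 = 6.0000
Lower = data[6] = 14, Upper = data[7] = 15
P40 = 14 + 0*(1) = 14.0000

P40 = 14.0000


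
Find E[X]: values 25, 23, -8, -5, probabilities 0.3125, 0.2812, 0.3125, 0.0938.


E[X] = 25*0.3125 + 23*0.2812 - 8*0.3125 - 5*0.0938
= 7.8125 + 6.4676 - 2.5000 - 0.4690
= 11.3111

E[X] = 11.3111


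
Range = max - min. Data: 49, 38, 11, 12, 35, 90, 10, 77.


Max = 90, Min = 10
Range = 90 - 10 = 80

Range = 80


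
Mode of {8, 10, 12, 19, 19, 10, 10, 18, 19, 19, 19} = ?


Frequencies: 8:1, 10:3, 12:1, 18:1, 19:5
Max frequency = 5
Mode = 19

Mode = 19


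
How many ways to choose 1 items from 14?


C(14,1) = 14!/(1! × 13!)
= 87178291200/(1 × 6227020800)
= 14

C(14,1) = 14


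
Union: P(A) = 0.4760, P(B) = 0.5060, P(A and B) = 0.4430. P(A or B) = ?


P(A∪B) = 0.4760 + 0.5060 - 0.4430
= 0.9820 - 0.4430
= 0.5390

P(A∪B) = 0.5390


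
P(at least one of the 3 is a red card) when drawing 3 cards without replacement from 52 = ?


P(at least one) = 1 - P(none)
P(none) = (26/52) × (25/51) × (24/50) = 0.117647
P(at least one) = 1 - 0.117647 = 0.8824

P = 0.8824


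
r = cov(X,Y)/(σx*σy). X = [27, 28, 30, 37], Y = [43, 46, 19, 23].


Mean X = 30.5000, Mean Y = 32.7500
SD X = 3.905125, SD Y = 11.882235
Cov = -31.375000
r = -31.375000/(3.905125*11.882235) = -0.6762

r = -0.6762


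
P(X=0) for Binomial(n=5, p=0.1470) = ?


C(5,0) = 1
p^0 = 1.000000
(1-p)^5 = 0.451591
P = 1 * 1.000000 * 0.451591 = 0.4516

P(X=0) = 0.4516


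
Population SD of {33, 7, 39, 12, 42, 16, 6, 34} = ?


Mean = 23.6250
Variance = 193.7344
SD = sqrt(193.7344) = 13.9188

SD = 13.9188


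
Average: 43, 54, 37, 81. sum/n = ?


Sum = 43 + 54 + 37 + 81 = 215
n = 4
Mean = 215/4 = 53.7500

Mean = 53.7500


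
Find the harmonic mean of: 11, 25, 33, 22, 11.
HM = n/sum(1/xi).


Sum of reciprocals = 1/11 + 1/25 + 1/33 + 1/22 + 1/11 = 0.297576
HM = 5/0.297576 = 16.8024

HM = 16.8024


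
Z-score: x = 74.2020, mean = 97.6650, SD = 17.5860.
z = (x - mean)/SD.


z = (74.2020 - 97.6650)/17.5860
= -23.4630/17.5860
= -1.3342

z = -1.3342


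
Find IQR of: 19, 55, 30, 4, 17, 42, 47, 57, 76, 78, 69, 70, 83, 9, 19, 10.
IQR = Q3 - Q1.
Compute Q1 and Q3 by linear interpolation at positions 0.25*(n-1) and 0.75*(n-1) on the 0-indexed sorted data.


Sorted: 4, 9, 10, 17, 19, 19, 30, 42, 47, 55, 57, 69, 70, 76, 78, 83
Q1 (25th %ile) = 18.5000
Q3 (75th %ile) = 69.2500
IQR = 69.2500 - 18.5000 = 50.7500

IQR = 50.7500


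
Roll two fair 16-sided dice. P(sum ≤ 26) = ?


Total outcomes = 16×16 = 256
Favorable (sum ≤ 26): 235
P = 235/256 = 0.9180

P = 0.9180


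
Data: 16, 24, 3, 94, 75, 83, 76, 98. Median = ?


Sorted: 3, 16, 24, 75, 76, 83, 94, 98
n = 8 (even)
Middle values: 75 and 76
Median = (75+76)/2 = 75.5000

Median = 75.5000


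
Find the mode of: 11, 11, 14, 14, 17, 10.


Frequencies: 10:1, 11:2, 14:2, 17:1
Max frequency = 2
Mode = 11, 14

Mode = 11, 14


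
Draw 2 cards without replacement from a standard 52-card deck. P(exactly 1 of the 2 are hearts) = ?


Hypergeometric: P(X=1) = C(13,1)·C(39,1) / C(52,2)
= 13 × 39 / 1326
= 507/1326 = 0.3824

P = 0.3824


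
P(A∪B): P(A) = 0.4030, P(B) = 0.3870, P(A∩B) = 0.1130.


P(A∪B) = 0.4030 + 0.3870 - 0.1130
= 0.7900 - 0.1130
= 0.6770

P(A∪B) = 0.6770


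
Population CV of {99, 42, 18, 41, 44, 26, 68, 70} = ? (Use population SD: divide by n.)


Mean = 51.0000
SD = 24.7437
CV = (24.7437/51.0000)*100 = 48.5170%

CV = 48.5170%


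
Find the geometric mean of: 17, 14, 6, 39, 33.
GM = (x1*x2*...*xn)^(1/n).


Product = 17 × 14 × 6 × 39 × 33 = 1837836
GM = 1837836^(1/5) = 17.9003

GM = 17.9003


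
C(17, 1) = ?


C(17,1) = 17!/(1! × 16!)
= 355687428096000/(1 × 20922789888000)
= 17

C(17,1) = 17


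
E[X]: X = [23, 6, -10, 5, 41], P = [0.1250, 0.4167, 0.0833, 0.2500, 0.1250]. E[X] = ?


E[X] = 23*0.1250 + 6*0.4167 - 10*0.0833 + 5*0.2500 + 41*0.1250
= 2.8750 + 2.5002 - 0.8330 + 1.2500 + 5.1250
= 10.9172

E[X] = 10.9172


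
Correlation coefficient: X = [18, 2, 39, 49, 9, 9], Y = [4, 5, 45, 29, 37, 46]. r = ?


Mean X = 21.0000, Mean Y = 27.6667
SD X = 17.156146, SD Y = 17.317300
Cov = 86.500000
r = 86.500000/(17.156146*17.317300) = 0.2911

r = 0.2911


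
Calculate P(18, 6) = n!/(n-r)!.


P(18,6) = 18!/12!
= 6402373705728000/479001600
= 13366080

P(18,6) = 13366080


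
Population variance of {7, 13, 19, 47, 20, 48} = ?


Mean = 25.6667
Squared deviations: 348.4444, 160.4444, 44.4444, 455.1111, 32.1111, 498.7778
Sum = 1539.3333
Variance = 1539.3333/6 = 256.5556

Variance = 256.5556


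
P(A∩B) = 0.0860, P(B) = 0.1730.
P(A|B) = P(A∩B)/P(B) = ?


P(A|B) = 0.0860/0.1730 = 0.4971

P(A|B) = 0.4971


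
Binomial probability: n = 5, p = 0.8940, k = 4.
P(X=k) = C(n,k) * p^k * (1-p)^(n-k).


C(5,4) = 5
p^4 = 0.638778
(1-p)^1 = 0.106000
P = 5 * 0.638778 * 0.106000 = 0.3386

P(X=4) = 0.3386


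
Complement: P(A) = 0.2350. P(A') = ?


P(not A) = 1 - 0.2350 = 0.7650

P(not A) = 0.7650


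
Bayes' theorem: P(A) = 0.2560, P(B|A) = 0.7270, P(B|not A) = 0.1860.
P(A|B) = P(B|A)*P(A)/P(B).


P(B) = P(B|A)*P(A) + P(B|A')*P(A')
= 0.7270*0.2560 + 0.1860*0.7440
= 0.186112 + 0.138384 = 0.324496
P(A|B) = 0.186112/0.324496 = 0.5735

P(A|B) = 0.5735


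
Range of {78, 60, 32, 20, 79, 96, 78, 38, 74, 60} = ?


Max = 96, Min = 20
Range = 96 - 20 = 76

Range = 76


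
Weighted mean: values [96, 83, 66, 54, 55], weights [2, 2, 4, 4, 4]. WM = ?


Numerator = 96*2 + 83*2 + 66*4 + 54*4 + 55*4 = 1058
Denominator = 2 + 2 + 4 + 4 + 4 = 16
WM = 1058/16 = 66.1250

WM = 66.1250


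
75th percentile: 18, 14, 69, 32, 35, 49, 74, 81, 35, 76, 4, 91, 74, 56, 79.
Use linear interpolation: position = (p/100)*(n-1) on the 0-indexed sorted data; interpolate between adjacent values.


Sorted: 4, 14, 18, 32, 35, 35, 49, 56, 69, 74, 74, 76, 79, 81, 91
n = 15
Index = 75/100 * 14 = 10.5000
Lower = data[10] = 74, Upper = data[11] = 76
P75 = 74 + 0.5000*(2) = 75.0000

P75 = 75.0000


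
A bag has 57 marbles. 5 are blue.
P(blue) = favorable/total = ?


P = 5/57 = 0.0877

P = 0.0877


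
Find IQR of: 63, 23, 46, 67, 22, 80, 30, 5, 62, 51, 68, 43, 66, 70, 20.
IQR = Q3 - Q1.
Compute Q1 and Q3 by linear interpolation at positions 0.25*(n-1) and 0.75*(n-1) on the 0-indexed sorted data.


Sorted: 5, 20, 22, 23, 30, 43, 46, 51, 62, 63, 66, 67, 68, 70, 80
Q1 (25th %ile) = 26.5000
Q3 (75th %ile) = 66.5000
IQR = 66.5000 - 26.5000 = 40.0000

IQR = 40.0000


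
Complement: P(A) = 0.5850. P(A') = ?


P(not A) = 1 - 0.5850 = 0.4150

P(not A) = 0.4150


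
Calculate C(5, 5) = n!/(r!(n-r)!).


C(5,5) = 5!/(5! × 0!)
= 120/(120 × 1)
= 1

C(5,5) = 1


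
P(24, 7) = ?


P(24,7) = 24!/17!
= 620448401733239439360000/355687428096000
= 1744364160

P(24,7) = 1744364160


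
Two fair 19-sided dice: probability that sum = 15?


Total outcomes = 19×19 = 361
Favorable (sum = 15): 14
P = 14/361 = 0.0388

P = 0.0388


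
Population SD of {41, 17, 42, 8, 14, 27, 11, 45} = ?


Mean = 25.6250
Variance = 201.9844
SD = sqrt(201.9844) = 14.2121

SD = 14.2121


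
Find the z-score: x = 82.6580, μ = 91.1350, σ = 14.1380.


z = (82.6580 - 91.1350)/14.1380
= -8.4770/14.1380
= -0.5996

z = -0.5996


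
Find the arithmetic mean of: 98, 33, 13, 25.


Sum = 98 + 33 + 13 + 25 = 169
n = 4
Mean = 169/4 = 42.2500

Mean = 42.2500


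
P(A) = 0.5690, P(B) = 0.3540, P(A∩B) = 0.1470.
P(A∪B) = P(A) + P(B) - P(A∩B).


P(A∪B) = 0.5690 + 0.3540 - 0.1470
= 0.9230 - 0.1470
= 0.7760

P(A∪B) = 0.7760


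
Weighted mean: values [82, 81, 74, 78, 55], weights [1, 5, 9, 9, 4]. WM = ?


Numerator = 82*1 + 81*5 + 74*9 + 78*9 + 55*4 = 2075
Denominator = 1 + 5 + 9 + 9 + 4 = 28
WM = 2075/28 = 74.1071

WM = 74.1071


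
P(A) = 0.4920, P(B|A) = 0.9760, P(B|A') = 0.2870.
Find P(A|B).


P(B) = P(B|A)*P(A) + P(B|A')*P(A')
= 0.9760*0.4920 + 0.2870*0.5080
= 0.480192 + 0.145796 = 0.625988
P(A|B) = 0.480192/0.625988 = 0.7671

P(A|B) = 0.7671


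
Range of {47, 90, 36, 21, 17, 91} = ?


Max = 91, Min = 17
Range = 91 - 17 = 74

Range = 74


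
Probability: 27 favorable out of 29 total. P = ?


P = 27/29 = 0.9310

P = 0.9310


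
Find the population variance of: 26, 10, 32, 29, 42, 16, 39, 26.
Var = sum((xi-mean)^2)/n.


Mean = 27.5000
Squared deviations: 2.2500, 306.2500, 20.2500, 2.2500, 210.2500, 132.2500, 132.2500, 2.2500
Sum = 808.0000
Variance = 808.0000/8 = 101.0000

Variance = 101.0000


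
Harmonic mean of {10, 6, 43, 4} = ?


Sum of reciprocals = 1/10 + 1/6 + 1/43 + 1/4 = 0.539922
HM = 4/0.539922 = 7.4085

HM = 7.4085


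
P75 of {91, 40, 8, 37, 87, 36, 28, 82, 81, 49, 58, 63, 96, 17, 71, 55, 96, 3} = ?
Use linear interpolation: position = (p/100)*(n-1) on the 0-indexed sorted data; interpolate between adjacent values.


Sorted: 3, 8, 17, 28, 36, 37, 40, 49, 55, 58, 63, 71, 81, 82, 87, 91, 96, 96
n = 18
Index = 75/100 * 17 = 12.7500
Lower = data[12] = 81, Upper = data[13] = 82
P75 = 81 + 0.7500*(1) = 81.7500

P75 = 81.7500


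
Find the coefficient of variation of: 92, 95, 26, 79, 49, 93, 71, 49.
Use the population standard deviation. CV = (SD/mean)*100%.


Mean = 69.2500
SD = 23.8052
CV = (23.8052/69.2500)*100 = 34.3757%

CV = 34.3757%


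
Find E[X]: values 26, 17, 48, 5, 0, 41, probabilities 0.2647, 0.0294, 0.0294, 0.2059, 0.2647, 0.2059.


E[X] = 26*0.2647 + 17*0.0294 + 48*0.0294 + 5*0.2059 + 0*0.2647 + 41*0.2059
= 6.8822 + 0.4998 + 1.4112 + 1.0295 + 0 + 8.4419
= 18.2646

E[X] = 18.2646


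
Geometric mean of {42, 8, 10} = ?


Product = 42 × 8 × 10 = 3360
GM = 3360^(1/3) = 14.9777

GM = 14.9777


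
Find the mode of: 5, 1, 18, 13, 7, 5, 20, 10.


Frequencies: 1:1, 5:2, 7:1, 10:1, 13:1, 18:1, 20:1
Max frequency = 2
Mode = 5

Mode = 5


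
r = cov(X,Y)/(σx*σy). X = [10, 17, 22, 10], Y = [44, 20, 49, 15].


Mean X = 14.7500, Mean Y = 32.0000
SD X = 5.068284, SD Y = 14.713939
Cov = 30.000000
r = 30.000000/(5.068284*14.713939) = 0.4023

r = 0.4023


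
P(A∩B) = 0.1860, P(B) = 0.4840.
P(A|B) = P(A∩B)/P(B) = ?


P(A|B) = 0.1860/0.4840 = 0.3843

P(A|B) = 0.3843


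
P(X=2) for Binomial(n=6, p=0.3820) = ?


C(6,2) = 15
p^2 = 0.145924
(1-p)^4 = 0.145866
P = 15 * 0.145924 * 0.145866 = 0.3193

P(X=2) = 0.3193


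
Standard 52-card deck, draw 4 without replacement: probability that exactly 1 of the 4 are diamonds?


Hypergeometric: P(X=1) = C(13,1)·C(39,3) / C(52,4)
= 13 × 9139 / 270725
= 118807/270725 = 0.4388

P = 0.4388


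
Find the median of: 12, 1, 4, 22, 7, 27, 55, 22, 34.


Sorted: 1, 4, 7, 12, 22, 22, 27, 34, 55
n = 9 (odd)
Middle value = 22

Median = 22


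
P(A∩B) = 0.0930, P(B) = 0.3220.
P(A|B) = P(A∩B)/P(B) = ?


P(A|B) = 0.0930/0.3220 = 0.2888

P(A|B) = 0.2888


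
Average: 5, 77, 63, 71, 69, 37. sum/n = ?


Sum = 5 + 77 + 63 + 71 + 69 + 37 = 322
n = 6
Mean = 322/6 = 53.6667

Mean = 53.6667


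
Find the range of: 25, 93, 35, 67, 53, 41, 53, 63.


Max = 93, Min = 25
Range = 93 - 25 = 68

Range = 68


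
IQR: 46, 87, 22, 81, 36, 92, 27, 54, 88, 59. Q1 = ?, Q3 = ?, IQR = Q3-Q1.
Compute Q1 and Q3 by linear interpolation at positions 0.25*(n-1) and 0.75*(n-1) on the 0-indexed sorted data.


Sorted: 22, 27, 36, 46, 54, 59, 81, 87, 88, 92
Q1 (25th %ile) = 38.5000
Q3 (75th %ile) = 85.5000
IQR = 85.5000 - 38.5000 = 47.0000

IQR = 47.0000


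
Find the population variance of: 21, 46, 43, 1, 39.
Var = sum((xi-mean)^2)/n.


Mean = 30.0000
Squared deviations: 81.0000, 256.0000, 169.0000, 841.0000, 81.0000
Sum = 1428.0000
Variance = 1428.0000/5 = 285.6000

Variance = 285.6000


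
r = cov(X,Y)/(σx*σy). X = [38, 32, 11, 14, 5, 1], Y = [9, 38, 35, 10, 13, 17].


Mean X = 16.8333, Mean Y = 20.3333
SD X = 13.606575, SD Y = 11.742610
Cov = 18.555556
r = 18.555556/(13.606575*11.742610) = 0.1161

r = 0.1161


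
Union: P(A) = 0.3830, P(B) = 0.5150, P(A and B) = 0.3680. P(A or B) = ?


P(A∪B) = 0.3830 + 0.5150 - 0.3680
= 0.8980 - 0.3680
= 0.5300

P(A∪B) = 0.5300


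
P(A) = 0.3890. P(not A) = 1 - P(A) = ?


P(not A) = 1 - 0.3890 = 0.6110

P(not A) = 0.6110


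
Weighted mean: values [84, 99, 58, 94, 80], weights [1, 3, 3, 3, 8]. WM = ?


Numerator = 84*1 + 99*3 + 58*3 + 94*3 + 80*8 = 1477
Denominator = 1 + 3 + 3 + 3 + 8 = 18
WM = 1477/18 = 82.0556

WM = 82.0556


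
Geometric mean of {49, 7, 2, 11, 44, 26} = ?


Product = 49 × 7 × 2 × 11 × 44 × 26 = 8632624
GM = 8632624^(1/6) = 14.3227

GM = 14.3227


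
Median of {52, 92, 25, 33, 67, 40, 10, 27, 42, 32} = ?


Sorted: 10, 25, 27, 32, 33, 40, 42, 52, 67, 92
n = 10 (even)
Middle values: 33 and 40
Median = (33+40)/2 = 36.5000

Median = 36.5000


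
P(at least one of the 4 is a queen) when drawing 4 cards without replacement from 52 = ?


P(at least one) = 1 - P(none)
P(none) = (48/52) × (47/51) × (46/50) × (45/49) = 0.718737
P(at least one) = 1 - 0.718737 = 0.2813

P = 0.2813


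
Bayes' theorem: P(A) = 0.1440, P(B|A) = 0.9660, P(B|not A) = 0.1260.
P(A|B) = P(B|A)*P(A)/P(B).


P(B) = P(B|A)*P(A) + P(B|A')*P(A')
= 0.9660*0.1440 + 0.1260*0.8560
= 0.139104 + 0.107856 = 0.246960
P(A|B) = 0.139104/0.246960 = 0.5633

P(A|B) = 0.5633


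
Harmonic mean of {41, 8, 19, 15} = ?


Sum of reciprocals = 1/41 + 1/8 + 1/19 + 1/15 = 0.268688
HM = 4/0.268688 = 14.8871

HM = 14.8871


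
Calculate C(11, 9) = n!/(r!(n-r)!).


C(11,9) = 11!/(9! × 2!)
= 39916800/(362880 × 2)
= 55

C(11,9) = 55


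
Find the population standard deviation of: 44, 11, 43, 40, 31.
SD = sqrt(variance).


Mean = 33.8000
Variance = 150.9600
SD = sqrt(150.9600) = 12.2866

SD = 12.2866


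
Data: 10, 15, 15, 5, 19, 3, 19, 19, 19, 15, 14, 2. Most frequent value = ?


Frequencies: 2:1, 3:1, 5:1, 10:1, 14:1, 15:3, 19:4
Max frequency = 4
Mode = 19

Mode = 19


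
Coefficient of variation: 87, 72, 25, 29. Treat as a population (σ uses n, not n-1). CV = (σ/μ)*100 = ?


Mean = 53.2500
SD = 26.8177
CV = (26.8177/53.2500)*100 = 50.3618%

CV = 50.3618%


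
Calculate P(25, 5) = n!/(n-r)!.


P(25,5) = 25!/20!
= 15511210043330985984000000/2432902008176640000
= 6375600

P(25,5) = 6375600


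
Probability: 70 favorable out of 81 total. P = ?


P = 70/81 = 0.8642

P = 0.8642


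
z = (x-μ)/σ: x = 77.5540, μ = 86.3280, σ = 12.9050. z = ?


z = (77.5540 - 86.3280)/12.9050
= -8.7740/12.9050
= -0.6799

z = -0.6799


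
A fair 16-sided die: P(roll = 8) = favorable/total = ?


Favorable outcomes (roll = 8): 1
Total outcomes = 16
P = 1/16 = 0.0625

P = 0.0625


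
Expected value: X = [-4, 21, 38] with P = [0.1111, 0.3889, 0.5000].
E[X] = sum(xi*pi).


E[X] = -4*0.1111 + 21*0.3889 + 38*0.5000
= -0.4444 + 8.1669 + 19.0000
= 26.7225

E[X] = 26.7225


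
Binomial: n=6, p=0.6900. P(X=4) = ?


C(6,4) = 15
p^4 = 0.226671
(1-p)^2 = 0.096100
P = 15 * 0.226671 * 0.096100 = 0.3267

P(X=4) = 0.3267


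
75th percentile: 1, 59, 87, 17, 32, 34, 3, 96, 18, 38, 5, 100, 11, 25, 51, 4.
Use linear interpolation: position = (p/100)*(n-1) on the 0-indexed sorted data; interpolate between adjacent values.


Sorted: 1, 3, 4, 5, 11, 17, 18, 25, 32, 34, 38, 51, 59, 87, 96, 100
n = 16
Index = 75/100 * 15 = 11.2500
Lower = data[11] = 51, Upper = data[12] = 59
P75 = 51 + 0.2500*(8) = 53.0000

P75 = 53.0000


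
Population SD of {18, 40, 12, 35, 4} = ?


Mean = 21.8000
Variance = 186.5600
SD = sqrt(186.5600) = 13.6587

SD = 13.6587


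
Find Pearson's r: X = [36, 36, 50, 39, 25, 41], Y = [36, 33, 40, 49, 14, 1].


Mean X = 37.8333, Mean Y = 28.8333
SD X = 7.425556, SD Y = 16.303544
Cov = 40.138889
r = 40.138889/(7.425556*16.303544) = 0.3316

r = 0.3316


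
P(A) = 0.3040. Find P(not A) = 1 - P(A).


P(not A) = 1 - 0.3040 = 0.6960

P(not A) = 0.6960


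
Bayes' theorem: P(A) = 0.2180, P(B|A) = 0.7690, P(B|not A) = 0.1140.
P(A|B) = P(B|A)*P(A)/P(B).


P(B) = P(B|A)*P(A) + P(B|A')*P(A')
= 0.7690*0.2180 + 0.1140*0.7820
= 0.167642 + 0.089148 = 0.256790
P(A|B) = 0.167642/0.256790 = 0.6528

P(A|B) = 0.6528


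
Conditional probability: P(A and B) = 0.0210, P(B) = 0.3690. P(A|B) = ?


P(A|B) = 0.0210/0.3690 = 0.0569

P(A|B) = 0.0569


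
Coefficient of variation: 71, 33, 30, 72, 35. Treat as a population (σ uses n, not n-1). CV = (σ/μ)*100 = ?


Mean = 48.2000
SD = 19.0935
CV = (19.0935/48.2000)*100 = 39.6130%

CV = 39.6130%


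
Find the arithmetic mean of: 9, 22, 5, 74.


Sum = 9 + 22 + 5 + 74 = 110
n = 4
Mean = 110/4 = 27.5000

Mean = 27.5000


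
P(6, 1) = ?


P(6,1) = 6!/5!
= 720/120
= 6

P(6,1) = 6


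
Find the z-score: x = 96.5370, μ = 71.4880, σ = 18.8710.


z = (96.5370 - 71.4880)/18.8710
= 25.0490/18.8710
= 1.3274

z = 1.3274


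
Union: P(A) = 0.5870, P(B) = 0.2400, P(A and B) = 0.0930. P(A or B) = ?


P(A∪B) = 0.5870 + 0.2400 - 0.0930
= 0.8270 - 0.0930
= 0.7340

P(A∪B) = 0.7340


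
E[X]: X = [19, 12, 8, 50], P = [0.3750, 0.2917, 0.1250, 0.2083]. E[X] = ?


E[X] = 19*0.3750 + 12*0.2917 + 8*0.1250 + 50*0.2083
= 7.1250 + 3.5004 + 1.0000 + 10.4150
= 22.0404

E[X] = 22.0404


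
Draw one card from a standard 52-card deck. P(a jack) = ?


4 jacks in 52 cards
P = 4/52 = 0.0769

P = 0.0769


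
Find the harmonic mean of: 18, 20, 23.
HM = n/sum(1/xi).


Sum of reciprocals = 1/18 + 1/20 + 1/23 = 0.149034
HM = 3/0.149034 = 20.1297

HM = 20.1297


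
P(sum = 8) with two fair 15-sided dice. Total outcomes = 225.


Total outcomes = 15×15 = 225
Favorable (sum = 8): 7
P = 7/225 = 0.0311

P = 0.0311


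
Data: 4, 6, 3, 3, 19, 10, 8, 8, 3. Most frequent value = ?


Frequencies: 3:3, 4:1, 6:1, 8:2, 10:1, 19:1
Max frequency = 3
Mode = 3

Mode = 3


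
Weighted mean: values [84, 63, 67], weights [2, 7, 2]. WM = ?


Numerator = 84*2 + 63*7 + 67*2 = 743
Denominator = 2 + 7 + 2 = 11
WM = 743/11 = 67.5455

WM = 67.5455


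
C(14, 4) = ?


C(14,4) = 14!/(4! × 10!)
= 87178291200/(24 × 3628800)
= 1001

C(14,4) = 1001


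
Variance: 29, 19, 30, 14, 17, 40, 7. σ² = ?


Mean = 22.2857
Squared deviations: 45.0816, 10.7959, 59.5102, 68.6531, 27.9388, 313.7959, 233.6531
Sum = 759.4286
Variance = 759.4286/7 = 108.4898

Variance = 108.4898


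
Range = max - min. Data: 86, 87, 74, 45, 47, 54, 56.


Max = 87, Min = 45
Range = 87 - 45 = 42

Range = 42


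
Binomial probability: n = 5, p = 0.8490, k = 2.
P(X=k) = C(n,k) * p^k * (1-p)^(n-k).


C(5,2) = 10
p^2 = 0.720801
(1-p)^3 = 0.003443
P = 10 * 0.720801 * 0.003443 = 0.0248

P(X=2) = 0.0248


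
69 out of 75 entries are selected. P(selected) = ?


P = 69/75 = 0.9200

P = 0.9200


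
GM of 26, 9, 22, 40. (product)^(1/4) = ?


Product = 26 × 9 × 22 × 40 = 205920
GM = 205920^(1/4) = 21.3022

GM = 21.3022


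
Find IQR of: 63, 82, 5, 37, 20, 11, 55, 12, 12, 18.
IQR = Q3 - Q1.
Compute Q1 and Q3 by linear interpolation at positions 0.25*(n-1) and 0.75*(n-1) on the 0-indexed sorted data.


Sorted: 5, 11, 12, 12, 18, 20, 37, 55, 63, 82
Q1 (25th %ile) = 12.0000
Q3 (75th %ile) = 50.5000
IQR = 50.5000 - 12.0000 = 38.5000

IQR = 38.5000


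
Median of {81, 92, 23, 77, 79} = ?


Sorted: 23, 77, 79, 81, 92
n = 5 (odd)
Middle value = 79

Median = 79


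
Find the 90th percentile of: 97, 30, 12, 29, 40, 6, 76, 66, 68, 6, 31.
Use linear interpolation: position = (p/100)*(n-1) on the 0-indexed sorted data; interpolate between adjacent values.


Sorted: 6, 6, 12, 29, 30, 31, 40, 66, 68, 76, 97
n = 11
Index = 90/100 * 10 = 9.0000
Lower = data[9] = 76, Upper = data[10] = 97
P90 = 76 + 0*(21) = 76.0000

P90 = 76.0000


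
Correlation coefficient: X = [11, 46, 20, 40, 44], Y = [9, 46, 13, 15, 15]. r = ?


Mean X = 32.2000, Mean Y = 19.6000
SD X = 14.062717, SD Y = 13.380583
Cov = 115.880000
r = 115.880000/(14.062717*13.380583) = 0.6158

r = 0.6158


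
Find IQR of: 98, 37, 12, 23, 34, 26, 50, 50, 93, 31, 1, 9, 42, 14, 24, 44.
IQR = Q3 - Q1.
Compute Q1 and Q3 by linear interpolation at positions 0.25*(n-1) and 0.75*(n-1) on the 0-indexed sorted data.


Sorted: 1, 9, 12, 14, 23, 24, 26, 31, 34, 37, 42, 44, 50, 50, 93, 98
Q1 (25th %ile) = 20.7500
Q3 (75th %ile) = 45.5000
IQR = 45.5000 - 20.7500 = 24.7500

IQR = 24.7500


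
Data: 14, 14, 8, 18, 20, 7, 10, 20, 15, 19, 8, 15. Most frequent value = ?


Frequencies: 7:1, 8:2, 10:1, 14:2, 15:2, 18:1, 19:1, 20:2
Max frequency = 2
Mode = 8, 14, 15, 20

Mode = 8, 14, 15, 20


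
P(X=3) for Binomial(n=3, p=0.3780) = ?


C(3,3) = 1
p^3 = 0.054010
(1-p)^0 = 1.000000
P = 1 * 0.054010 * 1.000000 = 0.0540

P(X=3) = 0.0540


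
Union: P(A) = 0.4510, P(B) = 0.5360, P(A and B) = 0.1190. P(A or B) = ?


P(A∪B) = 0.4510 + 0.5360 - 0.1190
= 0.9870 - 0.1190
= 0.8680

P(A∪B) = 0.8680


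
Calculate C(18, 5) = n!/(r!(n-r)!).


C(18,5) = 18!/(5! × 13!)
= 6402373705728000/(120 × 6227020800)
= 8568

C(18,5) = 8568


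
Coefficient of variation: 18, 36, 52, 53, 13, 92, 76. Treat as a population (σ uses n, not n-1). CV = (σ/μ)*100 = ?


Mean = 48.5714
SD = 26.8001
CV = (26.8001/48.5714)*100 = 55.1767%

CV = 55.1767%


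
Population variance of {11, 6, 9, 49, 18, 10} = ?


Mean = 17.1667
Squared deviations: 38.0278, 124.6944, 66.6944, 1013.3611, 0.6944, 51.3611
Sum = 1294.8333
Variance = 1294.8333/6 = 215.8056

Variance = 215.8056


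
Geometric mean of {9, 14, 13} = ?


Product = 9 × 14 × 13 = 1638
GM = 1638^(1/3) = 11.7879

GM = 11.7879


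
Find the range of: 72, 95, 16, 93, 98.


Max = 98, Min = 16
Range = 98 - 16 = 82

Range = 82


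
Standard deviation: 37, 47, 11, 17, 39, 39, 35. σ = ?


Mean = 32.1429
Variance = 146.1224
SD = sqrt(146.1224) = 12.0881

SD = 12.0881


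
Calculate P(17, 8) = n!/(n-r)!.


P(17,8) = 17!/9!
= 355687428096000/362880
= 980179200

P(17,8) = 980179200


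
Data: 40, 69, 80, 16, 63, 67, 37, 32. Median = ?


Sorted: 16, 32, 37, 40, 63, 67, 69, 80
n = 8 (even)
Middle values: 40 and 63
Median = (40+63)/2 = 51.5000

Median = 51.5000


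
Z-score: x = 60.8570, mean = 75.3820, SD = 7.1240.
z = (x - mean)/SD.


z = (60.8570 - 75.3820)/7.1240
= -14.5250/7.1240
= -2.0389

z = -2.0389


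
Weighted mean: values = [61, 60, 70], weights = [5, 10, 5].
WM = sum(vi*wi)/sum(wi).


Numerator = 61*5 + 60*10 + 70*5 = 1255
Denominator = 5 + 10 + 5 = 20
WM = 1255/20 = 62.7500

WM = 62.7500


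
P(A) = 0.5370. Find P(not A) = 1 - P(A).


P(not A) = 1 - 0.5370 = 0.4630

P(not A) = 0.4630


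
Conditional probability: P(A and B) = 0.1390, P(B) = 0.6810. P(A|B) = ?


P(A|B) = 0.1390/0.6810 = 0.2041

P(A|B) = 0.2041


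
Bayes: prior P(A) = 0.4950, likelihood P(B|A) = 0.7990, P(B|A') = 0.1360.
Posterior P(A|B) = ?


P(B) = P(B|A)*P(A) + P(B|A')*P(A')
= 0.7990*0.4950 + 0.1360*0.5050
= 0.395505 + 0.068680 = 0.464185
P(A|B) = 0.395505/0.464185 = 0.8520

P(A|B) = 0.8520


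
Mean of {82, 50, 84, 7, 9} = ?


Sum = 82 + 50 + 84 + 7 + 9 = 232
n = 5
Mean = 232/5 = 46.4000

Mean = 46.4000


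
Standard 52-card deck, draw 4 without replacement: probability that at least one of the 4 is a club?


P(at least one) = 1 - P(none)
P(none) = (39/52) × (38/51) × (37/50) × (36/49) = 0.303818
P(at least one) = 1 - 0.303818 = 0.6962

P = 0.6962


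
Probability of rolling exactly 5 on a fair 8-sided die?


Favorable outcomes (roll = 5): 1
Total outcomes = 8
P = 1/8 = 0.1250

P = 0.1250


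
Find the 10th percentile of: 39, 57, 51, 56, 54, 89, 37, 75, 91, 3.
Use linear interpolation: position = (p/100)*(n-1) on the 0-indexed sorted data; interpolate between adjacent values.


Sorted: 3, 37, 39, 51, 54, 56, 57, 75, 89, 91
n = 10
Index = 10/100 * 9 = 0.9000
Lower = data[0] = 3, Upper = data[1] = 37
P10 = 3 + 0.9000*(34) = 33.6000

P10 = 33.6000


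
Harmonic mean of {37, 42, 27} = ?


Sum of reciprocals = 1/37 + 1/42 + 1/27 = 0.087874
HM = 3/0.087874 = 34.1400

HM = 34.1400


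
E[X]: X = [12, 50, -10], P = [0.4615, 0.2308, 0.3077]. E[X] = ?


E[X] = 12*0.4615 + 50*0.2308 - 10*0.3077
= 5.5380 + 11.5400 - 3.0770
= 14.0010

E[X] = 14.0010


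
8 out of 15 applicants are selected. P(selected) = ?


P = 8/15 = 0.5333

P = 0.5333


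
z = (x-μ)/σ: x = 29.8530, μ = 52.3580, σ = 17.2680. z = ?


z = (29.8530 - 52.3580)/17.2680
= -22.5050/17.2680
= -1.3033

z = -1.3033


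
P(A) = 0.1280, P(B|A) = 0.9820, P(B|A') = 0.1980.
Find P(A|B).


P(B) = P(B|A)*P(A) + P(B|A')*P(A')
= 0.9820*0.1280 + 0.1980*0.8720
= 0.125696 + 0.172656 = 0.298352
P(A|B) = 0.125696/0.298352 = 0.4213

P(A|B) = 0.4213


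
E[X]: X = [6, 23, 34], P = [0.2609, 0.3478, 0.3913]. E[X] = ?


E[X] = 6*0.2609 + 23*0.3478 + 34*0.3913
= 1.5654 + 7.9994 + 13.3042
= 22.8690

E[X] = 22.8690


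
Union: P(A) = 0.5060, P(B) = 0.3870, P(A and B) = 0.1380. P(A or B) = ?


P(A∪B) = 0.5060 + 0.3870 - 0.1380
= 0.8930 - 0.1380
= 0.7550

P(A∪B) = 0.7550


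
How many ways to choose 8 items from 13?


C(13,8) = 13!/(8! × 5!)
= 6227020800/(40320 × 120)
= 1287

C(13,8) = 1287


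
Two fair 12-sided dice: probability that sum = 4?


Total outcomes = 12×12 = 144
Favorable (sum = 4): 3
P = 3/144 = 0.0208

P = 0.0208


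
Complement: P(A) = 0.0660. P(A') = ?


P(not A) = 1 - 0.0660 = 0.9340

P(not A) = 0.9340


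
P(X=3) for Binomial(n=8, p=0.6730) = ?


C(8,3) = 56
p^3 = 0.304821
(1-p)^5 = 0.003739
P = 56 * 0.304821 * 0.003739 = 0.0638

P(X=3) = 0.0638


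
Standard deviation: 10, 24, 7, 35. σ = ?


Mean = 19.0000
Variance = 126.5000
SD = sqrt(126.5000) = 11.2472

SD = 11.2472


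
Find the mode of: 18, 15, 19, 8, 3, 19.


Frequencies: 3:1, 8:1, 15:1, 18:1, 19:2
Max frequency = 2
Mode = 19

Mode = 19


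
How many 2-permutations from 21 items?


P(21,2) = 21!/19!
= 51090942171709440000/121645100408832000
= 420

P(21,2) = 420


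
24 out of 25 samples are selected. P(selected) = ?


P = 24/25 = 0.9600

P = 0.9600


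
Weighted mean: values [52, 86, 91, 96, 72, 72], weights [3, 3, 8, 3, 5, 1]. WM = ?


Numerator = 52*3 + 86*3 + 91*8 + 96*3 + 72*5 + 72*1 = 1862
Denominator = 3 + 3 + 8 + 3 + 5 + 1 = 23
WM = 1862/23 = 80.9565

WM = 80.9565


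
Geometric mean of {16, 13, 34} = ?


Product = 16 × 13 × 34 = 7072
GM = 7072^(1/3) = 19.1947

GM = 19.1947


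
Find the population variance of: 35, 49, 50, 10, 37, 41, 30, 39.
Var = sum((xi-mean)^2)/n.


Mean = 36.3750
Squared deviations: 1.8906, 159.3906, 185.6406, 695.6406, 0.3906, 21.3906, 40.6406, 6.8906
Sum = 1111.8750
Variance = 1111.8750/8 = 138.9844

Variance = 138.9844


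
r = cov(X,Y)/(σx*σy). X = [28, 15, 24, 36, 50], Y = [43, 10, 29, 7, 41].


Mean X = 30.6000, Mean Y = 26.0000
SD X = 11.825396, SD Y = 15.099669
Cov = 74.800000
r = 74.800000/(11.825396*15.099669) = 0.4189

r = 0.4189


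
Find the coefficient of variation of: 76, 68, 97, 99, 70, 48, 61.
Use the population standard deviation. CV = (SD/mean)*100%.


Mean = 74.1429
SD = 17.1333
CV = (17.1333/74.1429)*100 = 23.1085%

CV = 23.1085%


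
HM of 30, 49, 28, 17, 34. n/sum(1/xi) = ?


Sum of reciprocals = 1/30 + 1/49 + 1/28 + 1/17 + 1/34 = 0.177691
HM = 5/0.177691 = 28.1387

HM = 28.1387


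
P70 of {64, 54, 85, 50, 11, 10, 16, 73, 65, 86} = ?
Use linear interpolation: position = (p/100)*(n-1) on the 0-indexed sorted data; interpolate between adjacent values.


Sorted: 10, 11, 16, 50, 54, 64, 65, 73, 85, 86
n = 10
Index = 70/100 * 9 = 6.3000
Lower = data[6] = 65, Upper = data[7] = 73
P70 = 65 + 0.3000*(8) = 67.4000

P70 = 67.4000


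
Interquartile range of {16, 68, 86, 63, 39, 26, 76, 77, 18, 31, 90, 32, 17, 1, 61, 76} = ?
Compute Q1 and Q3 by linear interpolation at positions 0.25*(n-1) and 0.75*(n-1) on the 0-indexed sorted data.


Sorted: 1, 16, 17, 18, 26, 31, 32, 39, 61, 63, 68, 76, 76, 77, 86, 90
Q1 (25th %ile) = 24.0000
Q3 (75th %ile) = 76.0000
IQR = 76.0000 - 24.0000 = 52.0000

IQR = 52.0000
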